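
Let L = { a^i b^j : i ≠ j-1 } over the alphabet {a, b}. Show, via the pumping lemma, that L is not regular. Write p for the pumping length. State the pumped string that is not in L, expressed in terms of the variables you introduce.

Toward a contradiction, assume L is regular with pumping length p.
Choose w = a^p b^{p+p!+1}. Since p ≠ (p+p!+1)-1 = p+p!, w ∈ L; and |w| ≥ p.
By the pumping lemma, w = xyz with |xy| ≤ p and |y| > 0.
The first p characters of w are a's, so xy (and hence y) consists only of a's. Write y = a^k, 1 ≤ k ≤ p.
Since 1 ≤ k ≤ p, k divides p!; set t = 1 + p!/k. Then xy^t z has p + (p!/k)·k = p + p! copies of a. Now the a-count is p+p! and (b-count)-1 = (p+p!+1)-1 = p+p!, so i ≠ j-1 fails. So xy^t z = a^{p+p!} b^{p+p!+1} ∉ L.
Contradiction. Therefore L is not regular.

a^{p+p!} b^{p+p!+1}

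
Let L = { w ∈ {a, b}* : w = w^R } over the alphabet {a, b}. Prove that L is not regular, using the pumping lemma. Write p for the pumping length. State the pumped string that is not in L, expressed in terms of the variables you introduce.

Toward a contradiction, assume L is regular with pumping length p.
Take w = a^p b a^p, a palindrome of length 2p+1 ≥ p.
The pumping lemma gives a decomposition w = xyz where |xy| ≤ p and |y| ≥ 1.
Because |xy| ≤ p and w begins with p copies of a, we have y = a^k with 1 ≤ k ≤ p.
Pump with i = 2: xy^2z = a^{p+k} b a^p. Its reverse is a^p b a^{p+k}, which differs from xy^2z since k ≥ 1. So xy^2z is not a palindrome and xy^2z ∉ L.
Contradiction. Therefore L is not regular.

a^{p+k} b a^p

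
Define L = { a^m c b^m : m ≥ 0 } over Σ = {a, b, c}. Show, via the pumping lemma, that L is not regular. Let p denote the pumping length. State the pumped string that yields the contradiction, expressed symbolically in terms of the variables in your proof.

Assume L is regular; let p be its pumping constant.
Take w = a^p c b^p ∈ L with |w| = 2p+1 ≥ p.
Write w = xyz as guaranteed by the lemma, with |xy| ≤ p and |y| > 0.
The first p characters of w are a's, so xy (and hence y) consists only of a's. Write y = a^k, 1 ≤ k ≤ p.
Pump with i = 2: xy^2z = a^{p+k} c b^p, which would require p+k = p. But k ≥ 1, so xy^2z ∉ L.
This is a contradiction; hence L is not regular.

a^{p+k} c b^p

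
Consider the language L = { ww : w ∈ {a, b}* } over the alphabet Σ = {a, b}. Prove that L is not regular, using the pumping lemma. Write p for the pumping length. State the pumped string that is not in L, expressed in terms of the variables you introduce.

a^{p+k} b^p a^p b^p

Assume L is regular; let p be its pumping constant.
Take w = a^p b^p a^p b^p = uu where u = a^pb^p; then w ∈ L and |w| = 4p ≥ p.
The pumping lemma gives a decomposition w = xyz where |xy| ≤ p and |y| > 0.
Since the first p symbols of w are all a's and |xy| ≤ p, y lies entirely in the leading a-block: y = a^k for some k with 1 ≤ k ≤ p.
Pump with i = 2: xy^2z = a^{p+k} b^p a^p b^p, of length 4p+k. Suppose this equals vv. The string starts with a and ends with b, so v does too; thus the boundary between the two copies of v is a b→a transition. There is exactly one such transition, at position 2p+k, so |v| = 2p+k and |vv| = 4p+2k ≠ 4p+k since k ≥ 1. So xy^2z ∉ L.
This is a contradiction; hence L is not regular.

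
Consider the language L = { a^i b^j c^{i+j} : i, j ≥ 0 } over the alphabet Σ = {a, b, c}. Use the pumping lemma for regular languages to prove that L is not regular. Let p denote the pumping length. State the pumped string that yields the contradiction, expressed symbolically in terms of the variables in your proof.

a^{p+k} b^p c^{2p}

Toward a contradiction, assume L is regular with pumping length p.
Take w = a^p b^p c^{2p} ∈ L (with i=j=p, i+j=2p), |w| = 4p ≥ p.
Write w = xyz as guaranteed by the lemma, with |xy| ≤ p and |y| > 0.
Because |xy| ≤ p and w begins with p copies of a, we have y = a^k with 1 ≤ k ≤ p.
Consider xy^2z = a^{p+k} b^p c^{2p}. Now the a- and b-counts sum to 2p+k, but the c-count is 2p ≠ 2p+k. So xy^2z ∉ L.
This is a contradiction; hence L is not regular.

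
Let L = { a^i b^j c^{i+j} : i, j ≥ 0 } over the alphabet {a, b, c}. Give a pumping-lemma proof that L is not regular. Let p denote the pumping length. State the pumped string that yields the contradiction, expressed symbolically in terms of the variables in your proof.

Suppose for contradiction that L is regular, and let p be the pumping length.
Take w = a^p b^p c^{2p} ∈ L (with i=j=p, i+j=2p), |w| = 4p ≥ p.
By the pumping lemma, w = xyz with |xy| ≤ p and |y| > 0.
Since the first p symbols of w are all a's and |xy| ≤ p, y lies entirely in the leading a-block: y = a^k for some k with 1 ≤ k ≤ p.
Consider xy^2z = a^{p+k} b^p c^{2p}. Now the a- and b-counts sum to 2p+k, but the c-count is 2p ≠ 2p+k. So xy^2z ∉ L.
This contradicts the pumping lemma, so L is not regular.

a^{p+k} b^p c^{2p}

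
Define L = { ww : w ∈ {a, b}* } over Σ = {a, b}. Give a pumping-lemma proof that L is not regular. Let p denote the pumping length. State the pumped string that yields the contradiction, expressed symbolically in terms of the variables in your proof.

a^{p+k} b^p a^p b^p

Assume L is regular. Let p be the pumping length given by the pumping lemma.
Take w = a^p b^p a^p b^p = uu where u = a^pb^p; then w ∈ L and |w| = 4p ≥ p.
Write w = xyz as guaranteed by the lemma, with |xy| ≤ p and y is nonempty.
Because |xy| ≤ p and w begins with p copies of a, we have y = a^k with 1 ≤ k ≤ p.
Pump with i = 2: xy^2z = a^{p+k} b^p a^p b^p, of length 4p+k. Suppose this equals vv. The string starts with a and ends with b, so v does too; thus the boundary between the two copies of v is a b→a transition. There is exactly one such transition, at position 2p+k, so |v| = 2p+k and |vv| = 4p+2k ≠ 4p+k since k ≥ 1. So xy^2z ∉ L.
This contradicts the pumping lemma, so L is not regular.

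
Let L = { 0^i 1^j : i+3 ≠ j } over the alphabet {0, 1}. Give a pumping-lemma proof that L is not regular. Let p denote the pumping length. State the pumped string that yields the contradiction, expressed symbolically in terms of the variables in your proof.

Toward a contradiction, assume L is regular with pumping length p.
Choose w = 0^p 1^{p+p!+3}. Since p ≠ (p+p!+3)-3 = p+p!, w ∈ L; and |w| ≥ p.
Write w = xyz as guaranteed by the lemma, with |xy| ≤ p and |y| ≥ 1.
The first p characters of w are 0's, so xy (and hence y) consists only of 0's. Write y = 0^k, 1 ≤ k ≤ p.
Since 1 ≤ k ≤ p, k divides p!; set t = 1 + p!/k. Then xy^t z has p + (p!/k)·k = p + p! copies of 0. Now the 0-count is p+p! and (1-count)-3 = (p+p!+3)-3 = p+p!, so i+3 ≠ j fails. So xy^t z = 0^{p+p!} 1^{p+p!+3} ∉ L.
This contradicts the pumping lemma, so L is not regular.

0^{p+p!} 1^{p+p!+3}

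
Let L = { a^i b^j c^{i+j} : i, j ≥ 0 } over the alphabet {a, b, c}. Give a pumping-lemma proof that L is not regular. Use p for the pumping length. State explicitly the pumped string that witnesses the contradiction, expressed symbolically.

a^{p+k} b^p c^{2p}

Assume L is regular. Let p be the pumping length given by the pumping lemma.
Take w = a^p b^p c^{2p} ∈ L (with i=j=p, i+j=2p), |w| = 4p ≥ p.
Write w = xyz as guaranteed by the lemma, with |xy| ≤ p and |y| ≥ 1.
Since the first p symbols of w are all a's and |xy| ≤ p, y lies entirely in the leading a-block: y = a^k for some k with 1 ≤ k ≤ p.
Consider xy^2z = a^{p+k} b^p c^{2p}. Now the a- and b-counts sum to 2p+k, but the c-count is 2p ≠ 2p+k. So xy^2z ∉ L.
This contradicts the pumping lemma, so L is not regular.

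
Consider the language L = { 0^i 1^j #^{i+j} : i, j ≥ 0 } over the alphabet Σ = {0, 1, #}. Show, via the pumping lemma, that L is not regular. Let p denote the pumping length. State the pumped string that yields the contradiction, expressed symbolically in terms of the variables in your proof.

0^{p+k} 1^p #^{2p}

Assume L is regular. Let p be the pumping length given by the pumping lemma.
Take w = 0^p 1^p #^{2p} ∈ L (with i=j=p, i+j=2p), |w| = 4p ≥ p.
The pumping lemma gives a decomposition w = xyz where |xy| ≤ p and |y| ≥ 1.
Since the first p symbols of w are all 0's and |xy| ≤ p, y lies entirely in the leading 0-block: y = 0^k for some k with 1 ≤ k ≤ p.
Consider xy^2z = 0^{p+k} 1^p #^{2p}. Now the 0- and 1-counts sum to 2p+k, but the #-count is 2p ≠ 2p+k. So xy^2z ∉ L.
Contradiction. Therefore L is not regular.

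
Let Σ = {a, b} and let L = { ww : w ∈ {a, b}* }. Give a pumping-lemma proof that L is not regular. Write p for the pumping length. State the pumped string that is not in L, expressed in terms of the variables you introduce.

a^{p+k} b^p a^p b^p

Assume L is regular; let p be its pumping constant.
Take w = a^p b^p a^p b^p = uu where u = a^pb^p; then w ∈ L and |w| = 4p ≥ p.
The pumping lemma gives a decomposition w = xyz where |xy| ≤ p and |y| ≥ 1.
Since the first p symbols of w are all a's and |xy| ≤ p, y lies entirely in the leading a-block: y = a^k for some k with 1 ≤ k ≤ p.
Pump with i = 2: xy^2z = a^{p+k} b^p a^p b^p, of length 4p+k. Suppose this equals vv. The string starts with a and ends with b, so v does too; thus the boundary between the two copies of v is a b→a transition. There is exactly one such transition, at position 2p+k, so |v| = 2p+k and |vv| = 4p+2k ≠ 4p+k since k ≥ 1. So xy^2z ∉ L.
This is a contradiction; hence L is not regular.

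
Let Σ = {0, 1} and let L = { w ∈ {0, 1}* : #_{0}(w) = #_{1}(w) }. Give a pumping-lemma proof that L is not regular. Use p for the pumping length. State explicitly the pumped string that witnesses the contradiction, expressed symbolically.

0^{p+k} 1^p

Assume L is regular; let p be its pumping constant.
Choose w = 0^p 1^p ∈ L with |w| = 2p ≥ p.
The pumping lemma gives a decomposition w = xyz where |xy| ≤ p and |y| ≥ 1.
Because |xy| ≤ p and w begins with p copies of 0, we have y = 0^k with 1 ≤ k ≤ p.
Pump with i = 2: xy^2z = 0^{p+k} 1^p has p+k occurrences of 0 but only p of 1. Since k ≥ 1 the counts differ, so xy^2z ∉ L.
This is a contradiction; hence L is not regular.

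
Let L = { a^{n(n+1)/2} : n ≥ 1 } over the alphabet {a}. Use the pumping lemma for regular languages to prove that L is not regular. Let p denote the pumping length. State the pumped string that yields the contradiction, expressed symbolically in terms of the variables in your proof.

a^{p(p+1)/2+k}

Toward a contradiction, assume L is regular with pumping length p.
Take w = a^{p(p+1)/2} ∈ L with |w| = p(p+1)/2 ≥ p.
By the pumping lemma, w = xyz with |xy| ≤ p and |y| ≥ 1.
Then y = a^k for some k with 1 ≤ k ≤ p.
Pump with i = 2: xy^2z = a^{p(p+1)/2+k}. Since 1 ≤ k ≤ p, p(p+1)/2 < p(p+1)/2+k ≤ p(p+1)/2+p < (p+1)(p+2)/2, so p(p+1)/2+k is strictly between consecutive triangular numbers. So xy^2z ∉ L.
Contradiction. Therefore L is not regular.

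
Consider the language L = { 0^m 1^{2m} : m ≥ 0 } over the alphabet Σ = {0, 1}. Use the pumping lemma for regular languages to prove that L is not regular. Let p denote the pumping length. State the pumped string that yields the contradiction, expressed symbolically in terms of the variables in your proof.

0^{p+k} 1^{2p}

Toward a contradiction, assume L is regular with pumping length p.
Choose w = 0^p 1^{2p}, which is in L with |w| = 3p ≥ p.
Write w = xyz as guaranteed by the lemma, with |xy| ≤ p and y is nonempty.
The first p characters of w are 0's, so xy (and hence y) consists only of 0's. Write y = 0^k, 1 ≤ k ≤ p.
Pump with i = 2: xy^2z = 0^{p+k} 1^{2p}. For this to lie in L we would need 2p = 2(p+k), which forces k = 0. But k ≥ 1, so xy^2z ∉ L.
This contradicts the pumping lemma, so L is not regular.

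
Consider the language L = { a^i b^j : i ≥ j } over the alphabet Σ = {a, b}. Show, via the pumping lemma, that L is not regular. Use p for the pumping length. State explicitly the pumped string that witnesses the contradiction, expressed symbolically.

Toward a contradiction, assume L is regular with pumping length p.
Choose w = a^p b^p ∈ L, with |w| = 2p ≥ p.
Write w = xyz as guaranteed by the lemma, with |xy| ≤ p and y is nonempty.
Because |xy| ≤ p and w begins with p copies of a, we have y = a^k with 1 ≤ k ≤ p.
Consider xy^0z = xz = a^{p-k} b^p. Since k ≥ 1, the a-count p-k is less than p, so i ≥ j fails; thus xz ∉ L.
Contradiction. Therefore L is not regular.

a^{p-k} b^p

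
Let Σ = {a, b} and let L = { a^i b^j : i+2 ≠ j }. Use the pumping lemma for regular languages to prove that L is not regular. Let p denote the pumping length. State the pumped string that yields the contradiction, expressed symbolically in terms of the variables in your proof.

a^{p+p!} b^{p+p!+2}

Assume L is regular. Let p be the pumping length given by the pumping lemma.
Choose w = a^p b^{p+p!+2}. Since p ≠ (p+p!+2)-2 = p+p!, w ∈ L; and |w| ≥ p.
Write w = xyz as guaranteed by the lemma, with |xy| ≤ p and |y| ≥ 1.
The first p characters of w are a's, so xy (and hence y) consists only of a's. Write y = a^k, 1 ≤ k ≤ p.
Since 1 ≤ k ≤ p, k divides p!; set t = 1 + p!/k. Then xy^t z has p + (p!/k)·k = p + p! copies of a. Now the a-count is p+p! and (b-count)-2 = (p+p!+2)-2 = p+p!, so i+2 ≠ j fails. So xy^t z = a^{p+p!} b^{p+p!+2} ∉ L.
This contradicts the pumping lemma, so L is not regular.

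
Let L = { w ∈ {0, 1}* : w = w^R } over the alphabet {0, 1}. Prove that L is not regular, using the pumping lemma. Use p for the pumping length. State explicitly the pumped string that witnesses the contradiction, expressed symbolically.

0^{p+k} 1 0^p

Assume L is regular; let p be its pumping constant.
Take w = 0^p 1 0^p, a palindrome of length 2p+1 ≥ p.
The pumping lemma gives a decomposition w = xyz where |xy| ≤ p and y is nonempty.
The first p characters of w are 0's, so xy (and hence y) consists only of 0's. Write y = 0^k, 1 ≤ k ≤ p.
Pump with i = 2: xy^2z = 0^{p+k} 1 0^p. Its reverse is 0^p 1 0^{p+k}, which differs from xy^2z since k ≥ 1. So xy^2z is not a palindrome and xy^2z ∉ L.
This is a contradiction; hence L is not regular.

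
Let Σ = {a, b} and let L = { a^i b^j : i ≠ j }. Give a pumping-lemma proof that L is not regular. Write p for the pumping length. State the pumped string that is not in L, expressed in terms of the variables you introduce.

Assume L is regular; let p be its pumping constant.
Choose w = a^p b^{p+p!}. Since p ≠ p+p!, w ∈ L; and |w| ≥ p.
Write w = xyz as guaranteed by the lemma, with |xy| ≤ p and |y| ≥ 1.
Because |xy| ≤ p and w begins with p copies of a, we have y = a^k with 1 ≤ k ≤ p.
Since 1 ≤ k ≤ p, k divides p!; set t = 1 + p!/k. Then xy^t z has p + (p!/k)·k = p + p! copies of a. Now the a-count equals the b-count, so i ≠ j fails. So xy^t z = a^{p+p!} b^{p+p!} ∉ L.
This contradicts the pumping lemma, so L is not regular.

a^{p+p!} b^{p+p!}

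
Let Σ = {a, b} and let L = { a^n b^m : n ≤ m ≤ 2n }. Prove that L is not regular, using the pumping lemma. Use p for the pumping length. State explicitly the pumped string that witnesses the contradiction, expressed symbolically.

Assume L is regular. Let p be the pumping length given by the pumping lemma.
Take w = a^p b^p ∈ L (since p ≤ p ≤ 2p), with |w| = 2p ≥ p.
Write w = xyz as guaranteed by the lemma, with |xy| ≤ p and |y| > 0.
Because |xy| ≤ p and w begins with p copies of a, we have y = a^k with 1 ≤ k ≤ p.
Pump with i = 2: xy^2z = a^{p+k} b^p. Now n = p+k > p = m, so the condition n ≤ m fails. Thus xy^2z ∉ L.
This is a contradiction; hence L is not regular.

a^{p+k} b^p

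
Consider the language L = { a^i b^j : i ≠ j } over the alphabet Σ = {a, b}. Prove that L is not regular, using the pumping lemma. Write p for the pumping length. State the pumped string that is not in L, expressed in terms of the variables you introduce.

Suppose for contradiction that L is regular, and let p be the pumping length.
Choose w = a^p b^{p+p!}. Since p ≠ p+p!, w ∈ L; and |w| ≥ p.
Write w = xyz as guaranteed by the lemma, with |xy| ≤ p and |y| > 0.
The first p characters of w are a's, so xy (and hence y) consists only of a's. Write y = a^k, 1 ≤ k ≤ p.
Since 1 ≤ k ≤ p, k divides p!; set t = 1 + p!/k. Then xy^t z has p + (p!/k)·k = p + p! copies of a. Now the a-count equals the b-count, so i ≠ j fails. So xy^t z = a^{p+p!} b^{p+p!} ∉ L.
Contradiction. Therefore L is not regular.

a^{p+p!} b^{p+p!}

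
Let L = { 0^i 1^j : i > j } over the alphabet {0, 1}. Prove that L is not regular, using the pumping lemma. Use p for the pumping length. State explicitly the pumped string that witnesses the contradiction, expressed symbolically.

0^{p+1-k} 1^p

Toward a contradiction, assume L is regular with pumping length p.
Choose w = 0^{p+1} 1^p ∈ L, with |w| = 2p+1 ≥ p.
Write w = xyz as guaranteed by the lemma, with |xy| ≤ p and |y| ≥ 1.
Because |xy| ≤ p and w begins with p copies of 0, we have y = 0^k with 1 ≤ k ≤ p.
Consider xy^0z = xz = 0^{p+1-k} 1^p. Since k ≥ 1, the 0-count p+1-k is at most p, so i > j fails; thus xz ∉ L.
This is a contradiction; hence L is not regular.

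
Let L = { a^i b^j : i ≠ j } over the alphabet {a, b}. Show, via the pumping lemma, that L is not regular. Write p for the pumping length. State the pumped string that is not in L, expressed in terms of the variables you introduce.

Toward a contradiction, assume L is regular with pumping length p.
Choose w = a^p b^{p+p!}. Since p ≠ p+p!, w ∈ L; and |w| ≥ p.
By the pumping lemma, w = xyz with |xy| ≤ p and |y| ≥ 1.
Because |xy| ≤ p and w begins with p copies of a, we have y = a^k with 1 ≤ k ≤ p.
Since 1 ≤ k ≤ p, k divides p!; set t = 1 + p!/k. Then xy^t z has p + (p!/k)·k = p + p! copies of a. Now the a-count equals the b-count, so i ≠ j fails. So xy^t z = a^{p+p!} b^{p+p!} ∉ L.
Contradiction. Therefore L is not regular.

a^{p+p!} b^{p+p!}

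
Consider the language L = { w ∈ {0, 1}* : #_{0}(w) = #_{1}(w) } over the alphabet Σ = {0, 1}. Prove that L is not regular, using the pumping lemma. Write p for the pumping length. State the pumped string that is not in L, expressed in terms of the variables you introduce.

Suppose for contradiction that L is regular, and let p be the pumping length.
Choose w = 0^p 1^p ∈ L with |w| = 2p ≥ p.
The pumping lemma gives a decomposition w = xyz where |xy| ≤ p and y is nonempty.
Since the first p symbols of w are all 0's and |xy| ≤ p, y lies entirely in the leading 0-block: y = 0^k for some k with 1 ≤ k ≤ p.
Pump with i = 2: xy^2z = 0^{p+k} 1^p has p+k occurrences of 0 but only p of 1. Since k ≥ 1 the counts differ, so xy^2z ∉ L.
This is a contradiction; hence L is not regular.

0^{p+k} 1^p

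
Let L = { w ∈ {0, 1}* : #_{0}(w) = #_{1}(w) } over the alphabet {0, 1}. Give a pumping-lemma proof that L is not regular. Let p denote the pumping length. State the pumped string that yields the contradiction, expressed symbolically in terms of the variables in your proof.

Assume L is regular; let p be its pumping constant.
Choose w = 0^p 1^p ∈ L with |w| = 2p ≥ p.
The pumping lemma gives a decomposition w = xyz where |xy| ≤ p and |y| > 0.
Since the first p symbols of w are all 0's and |xy| ≤ p, y lies entirely in the leading 0-block: y = 0^k for some k with 1 ≤ k ≤ p.
Pump with i = 2: xy^2z = 0^{p+k} 1^p has p+k occurrences of 0 but only p of 1. Since k ≥ 1 the counts differ, so xy^2z ∉ L.
This is a contradiction; hence L is not regular.

0^{p+k} 1^p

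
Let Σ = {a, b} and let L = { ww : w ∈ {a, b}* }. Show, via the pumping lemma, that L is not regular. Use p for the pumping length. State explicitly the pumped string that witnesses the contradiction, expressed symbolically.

a^{p+k} b^p a^p b^p

Toward a contradiction, assume L is regular with pumping length p.
Take w = a^p b^p a^p b^p = uu where u = a^pb^p; then w ∈ L and |w| = 4p ≥ p.
By the pumping lemma, w = xyz with |xy| ≤ p and |y| ≥ 1.
Since the first p symbols of w are all a's and |xy| ≤ p, y lies entirely in the leading a-block: y = a^k for some k with 1 ≤ k ≤ p.
Pump with i = 2: xy^2z = a^{p+k} b^p a^p b^p, of length 4p+k. Suppose this equals vv. The string starts with a and ends with b, so v does too; thus the boundary between the two copies of v is a b→a transition. There is exactly one such transition, at position 2p+k, so |v| = 2p+k and |vv| = 4p+2k ≠ 4p+k since k ≥ 1. So xy^2z ∉ L.
Contradiction. Therefore L is not regular.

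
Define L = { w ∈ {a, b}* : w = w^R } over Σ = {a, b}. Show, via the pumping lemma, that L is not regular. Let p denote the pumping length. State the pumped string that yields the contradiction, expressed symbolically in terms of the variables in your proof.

Assume L is regular. Let p be the pumping length given by the pumping lemma.
Take w = a^p b a^p, a palindrome of length 2p+1 ≥ p.
Write w = xyz as guaranteed by the lemma, with |xy| ≤ p and |y| > 0.
Because |xy| ≤ p and w begins with p copies of a, we have y = a^k with 1 ≤ k ≤ p.
Pump with i = 2: xy^2z = a^{p+k} b a^p. Its reverse is a^p b a^{p+k}, which differs from xy^2z since k ≥ 1. So xy^2z is not a palindrome and xy^2z ∉ L.
Contradiction. Therefore L is not regular.

a^{p+k} b a^p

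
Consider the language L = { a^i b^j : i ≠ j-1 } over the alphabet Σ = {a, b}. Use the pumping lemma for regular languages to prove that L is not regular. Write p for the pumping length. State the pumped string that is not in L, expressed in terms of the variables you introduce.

a^{p+p!} b^{p+p!+1}

Suppose for contradiction that L is regular, and let p be the pumping length.
Choose w = a^p b^{p+p!+1}. Since p ≠ (p+p!+1)-1 = p+p!, w ∈ L; and |w| ≥ p.
By the pumping lemma, w = xyz with |xy| ≤ p and |y| > 0.
Because |xy| ≤ p and w begins with p copies of a, we have y = a^k with 1 ≤ k ≤ p.
Since 1 ≤ k ≤ p, k divides p!; set t = 1 + p!/k. Then xy^t z has p + (p!/k)·k = p + p! copies of a. Now the a-count is p+p! and (b-count)-1 = (p+p!+1)-1 = p+p!, so i ≠ j-1 fails. So xy^t z = a^{p+p!} b^{p+p!+1} ∉ L.
Contradiction. Therefore L is not regular.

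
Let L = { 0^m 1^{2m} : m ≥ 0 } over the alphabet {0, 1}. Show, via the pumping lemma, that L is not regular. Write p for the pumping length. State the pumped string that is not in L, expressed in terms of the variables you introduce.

0^{p+k} 1^{2p}

Assume L is regular; let p be its pumping constant.
Let w = 0^p 1^{2p} ∈ L; note |w| = 3p ≥ p.
Write w = xyz as guaranteed by the lemma, with |xy| ≤ p and y is nonempty.
Since the first p symbols of w are all 0's and |xy| ≤ p, y lies entirely in the leading 0-block: y = 0^k for some k with 1 ≤ k ≤ p.
Pump with i = 2: xy^2z = 0^{p+k} 1^{2p}. For this to lie in L we would need 2p = 2(p+k), which forces k = 0. But k ≥ 1, so xy^2z ∉ L.
This is a contradiction; hence L is not regular.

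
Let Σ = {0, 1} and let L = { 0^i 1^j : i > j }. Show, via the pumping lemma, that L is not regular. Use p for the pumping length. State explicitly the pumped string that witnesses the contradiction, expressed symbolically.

Assume L is regular. Let p be the pumping length given by the pumping lemma.
Choose w = 0^{p+1} 1^p ∈ L, with |w| = 2p+1 ≥ p.
The pumping lemma gives a decomposition w = xyz where |xy| ≤ p and |y| > 0.
The first p characters of w are 0's, so xy (and hence y) consists only of 0's. Write y = 0^k, 1 ≤ k ≤ p.
Consider xy^0z = xz = 0^{p+1-k} 1^p. Since k ≥ 1, the 0-count p+1-k is at most p, so i > j fails; thus xz ∉ L.
This contradicts the pumping lemma, so L is not regular.

0^{p+1-k} 1^p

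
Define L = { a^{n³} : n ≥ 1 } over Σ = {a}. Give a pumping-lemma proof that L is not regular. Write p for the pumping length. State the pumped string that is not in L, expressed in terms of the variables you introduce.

Assume L is regular; let p be its pumping constant.
Take w = a^{p³} ∈ L with |w| = p³ ≥ p.
The pumping lemma gives a decomposition w = xyz where |xy| ≤ p and |y| ≥ 1.
Then y = a^k for some k with 1 ≤ k ≤ p.
Pump with i = 2: xy^2z = a^{p³+k}. Since 1 ≤ k ≤ p, p³ < p³+k ≤ p³+p < p³+3p²+3p+1 = (p+1)³, so p³+k is not a perfect cube. So xy^2z ∉ L.
This is a contradiction; hence L is not regular.

a^{p³+k}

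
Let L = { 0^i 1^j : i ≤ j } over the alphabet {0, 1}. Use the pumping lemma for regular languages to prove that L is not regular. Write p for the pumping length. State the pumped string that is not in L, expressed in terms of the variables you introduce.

0^{p+k} 1^p

Assume L is regular; let p be its pumping constant.
Choose w = 0^p 1^p ∈ L, with |w| = 2p ≥ p.
Write w = xyz as guaranteed by the lemma, with |xy| ≤ p and y is nonempty.
Since the first p symbols of w are all 0's and |xy| ≤ p, y lies entirely in the leading 0-block: y = 0^k for some k with 1 ≤ k ≤ p.
Consider xy^2z = 0^{p+k} 1^p. Since k ≥ 1, the 0-count p+k exceeds the 1-count p, so i ≤ j fails; thus xy^2z ∉ L.
This contradicts the pumping lemma, so L is not regular.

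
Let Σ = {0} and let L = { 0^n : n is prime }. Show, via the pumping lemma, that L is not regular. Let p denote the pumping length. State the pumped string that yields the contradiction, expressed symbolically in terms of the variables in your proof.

0^{q(1+k)}

Toward a contradiction, assume L is regular with pumping length p.
Let q be a prime with q ≥ p+2 (infinitely many primes exist), and take w = 0^q ∈ L with |w| = q ≥ p.
By the pumping lemma, w = xyz with |xy| ≤ p and |y| ≥ 1.
Then y = 0^k for some k with 1 ≤ k ≤ p.
Since 1 ≤ k ≤ p, |xz| = q-k. Pump with i = q+1: |xy^{q+1}z| = (q-k)+(q+1)k = q+qk = q(1+k), which is composite (both factors ≥ 2). So xy^{q+1}z = 0^{q(1+k)} ∉ L.
Contradiction. Therefore L is not regular.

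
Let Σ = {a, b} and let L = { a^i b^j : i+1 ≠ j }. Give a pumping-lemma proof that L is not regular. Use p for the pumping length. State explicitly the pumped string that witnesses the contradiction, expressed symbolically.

a^{p+p!} b^{p+p!+1}

Assume L is regular. Let p be the pumping length given by the pumping lemma.
Choose w = a^p b^{p+p!+1}. Since p ≠ (p+p!+1)-1 = p+p!, w ∈ L; and |w| ≥ p.
Write w = xyz as guaranteed by the lemma, with |xy| ≤ p and |y| ≥ 1.
The first p characters of w are a's, so xy (and hence y) consists only of a's. Write y = a^k, 1 ≤ k ≤ p.
Since 1 ≤ k ≤ p, k divides p!; set t = 1 + p!/k. Then xy^t z has p + (p!/k)·k = p + p! copies of a. Now the a-count is p+p! and (b-count)-1 = (p+p!+1)-1 = p+p!, so i+1 ≠ j fails. So xy^t z = a^{p+p!} b^{p+p!+1} ∉ L.
This contradicts the pumping lemma, so L is not regular.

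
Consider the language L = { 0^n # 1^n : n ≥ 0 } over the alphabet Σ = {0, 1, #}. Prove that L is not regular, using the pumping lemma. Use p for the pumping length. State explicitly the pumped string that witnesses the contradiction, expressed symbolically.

Suppose for contradiction that L is regular, and let p be the pumping length.
Take w = 0^p # 1^p ∈ L with |w| = 2p+1 ≥ p.
By the pumping lemma, w = xyz with |xy| ≤ p and |y| > 0.
Because |xy| ≤ p and w begins with p copies of 0, we have y = 0^k with 1 ≤ k ≤ p.
Pump with i = 2: xy^2z = 0^{p+k} # 1^p, which would require p+k = p. But k ≥ 1, so xy^2z ∉ L.
This is a contradiction; hence L is not regular.

0^{p+k} # 1^p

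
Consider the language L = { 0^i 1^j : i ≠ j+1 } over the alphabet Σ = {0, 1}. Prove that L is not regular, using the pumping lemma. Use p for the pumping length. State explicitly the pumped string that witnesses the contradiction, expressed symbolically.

0^{p+p!} 1^{p+p!-1}

Assume L is regular; let p be its pumping constant.
Choose w = 0^p 1^{p+p!-1}. Since p ≠ (p+p!-1)+1 = p+p!, w ∈ L; and |w| ≥ p.
The pumping lemma gives a decomposition w = xyz where |xy| ≤ p and y is nonempty.
Because |xy| ≤ p and w begins with p copies of 0, we have y = 0^k with 1 ≤ k ≤ p.
Since 1 ≤ k ≤ p, k divides p!; set t = 1 + p!/k. Then xy^t z has p + (p!/k)·k = p + p! copies of 0. Now the 0-count is p+p! and (1-count)+1 = (p+p!-1)+1 = p+p!, so i ≠ j+1 fails. So xy^t z = 0^{p+p!} 1^{p+p!-1} ∉ L.
Contradiction. Therefore L is not regular.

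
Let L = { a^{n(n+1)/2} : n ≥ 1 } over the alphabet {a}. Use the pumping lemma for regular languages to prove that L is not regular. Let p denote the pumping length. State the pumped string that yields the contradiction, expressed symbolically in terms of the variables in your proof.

a^{p(p+1)/2+k}

Assume L is regular. Let p be the pumping length given by the pumping lemma.
Take w = a^{p(p+1)/2} ∈ L with |w| = p(p+1)/2 ≥ p.
The pumping lemma gives a decomposition w = xyz where |xy| ≤ p and |y| ≥ 1.
Then y = a^k for some k with 1 ≤ k ≤ p.
Pump with i = 2: xy^2z = a^{p(p+1)/2+k}. Since 1 ≤ k ≤ p, p(p+1)/2 < p(p+1)/2+k ≤ p(p+1)/2+p < (p+1)(p+2)/2, so p(p+1)/2+k is strictly between consecutive triangular numbers. So xy^2z ∉ L.
Contradiction. Therefore L is not regular.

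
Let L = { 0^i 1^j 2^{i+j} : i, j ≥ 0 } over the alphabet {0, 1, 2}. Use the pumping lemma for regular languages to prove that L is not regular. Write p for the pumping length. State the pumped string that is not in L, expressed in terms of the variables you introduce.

0^{p+k} 1^p 2^{2p}

Assume L is regular; let p be its pumping constant.
Take w = 0^p 1^p 2^{2p} ∈ L (with i=j=p, i+j=2p), |w| = 4p ≥ p.
By the pumping lemma, w = xyz with |xy| ≤ p and |y| ≥ 1.
Since the first p symbols of w are all 0's and |xy| ≤ p, y lies entirely in the leading 0-block: y = 0^k for some k with 1 ≤ k ≤ p.
Consider xy^2z = 0^{p+k} 1^p 2^{2p}. Now the 0- and 1-counts sum to 2p+k, but the 2-count is 2p ≠ 2p+k. So xy^2z ∉ L.
Contradiction. Therefore L is not regular.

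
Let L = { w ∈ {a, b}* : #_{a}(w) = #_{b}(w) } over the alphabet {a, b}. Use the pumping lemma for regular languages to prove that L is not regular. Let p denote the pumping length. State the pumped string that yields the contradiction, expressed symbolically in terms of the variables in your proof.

a^{p+k} b^p

Assume L is regular. Let p be the pumping length given by the pumping lemma.
Choose w = a^p b^p ∈ L with |w| = 2p ≥ p.
Write w = xyz as guaranteed by the lemma, with |xy| ≤ p and |y| > 0.
The first p characters of w are a's, so xy (and hence y) consists only of a's. Write y = a^k, 1 ≤ k ≤ p.
Pump with i = 2: xy^2z = a^{p+k} b^p has p+k occurrences of a but only p of b. Since k ≥ 1 the counts differ, so xy^2z ∉ L.
This is a contradiction; hence L is not regular.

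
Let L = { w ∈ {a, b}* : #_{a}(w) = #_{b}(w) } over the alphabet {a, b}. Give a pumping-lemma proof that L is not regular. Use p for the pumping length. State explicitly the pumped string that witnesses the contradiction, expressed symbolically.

Assume L is regular. Let p be the pumping length given by the pumping lemma.
Choose w = a^p b^p ∈ L with |w| = 2p ≥ p.
The pumping lemma gives a decomposition w = xyz where |xy| ≤ p and |y| ≥ 1.
Because |xy| ≤ p and w begins with p copies of a, we have y = a^k with 1 ≤ k ≤ p.
Pump with i = 2: xy^2z = a^{p+k} b^p has p+k occurrences of a but only p of b. Since k ≥ 1 the counts differ, so xy^2z ∉ L.
This contradicts the pumping lemma, so L is not regular.

a^{p+k} b^p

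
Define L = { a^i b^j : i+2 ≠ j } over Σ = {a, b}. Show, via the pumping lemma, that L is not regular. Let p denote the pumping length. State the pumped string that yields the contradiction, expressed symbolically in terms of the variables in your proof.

Assume L is regular; let p be its pumping constant.
Choose w = a^p b^{p+p!+2}. Since p ≠ (p+p!+2)-2 = p+p!, w ∈ L; and |w| ≥ p.
Write w = xyz as guaranteed by the lemma, with |xy| ≤ p and |y| ≥ 1.
The first p characters of w are a's, so xy (and hence y) consists only of a's. Write y = a^k, 1 ≤ k ≤ p.
Since 1 ≤ k ≤ p, k divides p!; set t = 1 + p!/k. Then xy^t z has p + (p!/k)·k = p + p! copies of a. Now the a-count is p+p! and (b-count)-2 = (p+p!+2)-2 = p+p!, so i+2 ≠ j fails. So xy^t z = a^{p+p!} b^{p+p!+2} ∉ L.
This contradicts the pumping lemma, so L is not regular.

a^{p+p!} b^{p+p!+2}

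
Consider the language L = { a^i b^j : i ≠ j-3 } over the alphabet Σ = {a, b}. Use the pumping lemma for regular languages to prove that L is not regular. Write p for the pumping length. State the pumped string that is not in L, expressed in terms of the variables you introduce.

Assume L is regular. Let p be the pumping length given by the pumping lemma.
Choose w = a^p b^{p+p!+3}. Since p ≠ (p+p!+3)-3 = p+p!, w ∈ L; and |w| ≥ p.
By the pumping lemma, w = xyz with |xy| ≤ p and |y| ≥ 1.
Because |xy| ≤ p and w begins with p copies of a, we have y = a^k with 1 ≤ k ≤ p.
Since 1 ≤ k ≤ p, k divides p!; set t = 1 + p!/k. Then xy^t z has p + (p!/k)·k = p + p! copies of a. Now the a-count is p+p! and (b-count)-3 = (p+p!+3)-3 = p+p!, so i ≠ j-3 fails. So xy^t z = a^{p+p!} b^{p+p!+3} ∉ L.
Contradiction. Therefore L is not regular.

a^{p+p!} b^{p+p!+3}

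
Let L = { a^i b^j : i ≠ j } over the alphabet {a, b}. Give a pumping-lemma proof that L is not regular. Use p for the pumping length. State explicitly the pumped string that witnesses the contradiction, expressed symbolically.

a^{p+p!} b^{p+p!}

Suppose for contradiction that L is regular, and let p be the pumping length.
Choose w = a^p b^{p+p!}. Since p ≠ p+p!, w ∈ L; and |w| ≥ p.
Write w = xyz as guaranteed by the lemma, with |xy| ≤ p and |y| ≥ 1.
Since the first p symbols of w are all a's and |xy| ≤ p, y lies entirely in the leading a-block: y = a^k for some k with 1 ≤ k ≤ p.
Since 1 ≤ k ≤ p, k divides p!; set t = 1 + p!/k. Then xy^t z has p + (p!/k)·k = p + p! copies of a. Now the a-count equals the b-count, so i ≠ j fails. So xy^t z = a^{p+p!} b^{p+p!} ∉ L.
This contradicts the pumping lemma, so L is not regular.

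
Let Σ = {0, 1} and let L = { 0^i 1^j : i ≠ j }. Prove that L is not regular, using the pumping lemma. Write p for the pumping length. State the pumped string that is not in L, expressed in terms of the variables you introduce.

Assume L is regular; let p be its pumping constant.
Choose w = 0^p 1^{p+p!}. Since p ≠ p+p!, w ∈ L; and |w| ≥ p.
The pumping lemma gives a decomposition w = xyz where |xy| ≤ p and |y| ≥ 1.
Since the first p symbols of w are all 0's and |xy| ≤ p, y lies entirely in the leading 0-block: y = 0^k for some k with 1 ≤ k ≤ p.
Since 1 ≤ k ≤ p, k divides p!; set t = 1 + p!/k. Then xy^t z has p + (p!/k)·k = p + p! copies of 0. Now the 0-count equals the 1-count, so i ≠ j fails. So xy^t z = 0^{p+p!} 1^{p+p!} ∉ L.
This contradicts the pumping lemma, so L is not regular.

0^{p+p!} 1^{p+p!}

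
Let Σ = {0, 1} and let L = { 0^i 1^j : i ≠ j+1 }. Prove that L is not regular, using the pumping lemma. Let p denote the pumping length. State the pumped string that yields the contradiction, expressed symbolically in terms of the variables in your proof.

0^{p+p!} 1^{p+p!-1}

Suppose for contradiction that L is regular, and let p be the pumping length.
Choose w = 0^p 1^{p+p!-1}. Since p ≠ (p+p!-1)+1 = p+p!, w ∈ L; and |w| ≥ p.
Write w = xyz as guaranteed by the lemma, with |xy| ≤ p and |y| > 0.
The first p characters of w are 0's, so xy (and hence y) consists only of 0's. Write y = 0^k, 1 ≤ k ≤ p.
Since 1 ≤ k ≤ p, k divides p!; set t = 1 + p!/k. Then xy^t z has p + (p!/k)·k = p + p! copies of 0. Now the 0-count is p+p! and (1-count)+1 = (p+p!-1)+1 = p+p!, so i ≠ j+1 fails. So xy^t z = 0^{p+p!} 1^{p+p!-1} ∉ L.
Contradiction. Therefore L is not regular.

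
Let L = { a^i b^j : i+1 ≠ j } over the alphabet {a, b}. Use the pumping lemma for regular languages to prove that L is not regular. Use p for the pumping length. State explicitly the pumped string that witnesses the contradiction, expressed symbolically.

a^{p+p!} b^{p+p!+1}

Toward a contradiction, assume L is regular with pumping length p.
Choose w = a^p b^{p+p!+1}. Since p ≠ (p+p!+1)-1 = p+p!, w ∈ L; and |w| ≥ p.
By the pumping lemma, w = xyz with |xy| ≤ p and y is nonempty.
Since the first p symbols of w are all a's and |xy| ≤ p, y lies entirely in the leading a-block: y = a^k for some k with 1 ≤ k ≤ p.
Since 1 ≤ k ≤ p, k divides p!; set t = 1 + p!/k. Then xy^t z has p + (p!/k)·k = p + p! copies of a. Now the a-count is p+p! and (b-count)-1 = (p+p!+1)-1 = p+p!, so i+1 ≠ j fails. So xy^t z = a^{p+p!} b^{p+p!+1} ∉ L.
This is a contradiction; hence L is not regular.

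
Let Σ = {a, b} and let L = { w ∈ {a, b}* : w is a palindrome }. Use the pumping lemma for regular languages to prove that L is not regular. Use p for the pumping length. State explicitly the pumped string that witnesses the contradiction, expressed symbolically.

Suppose for contradiction that L is regular, and let p be the pumping length.
Take w = a^p b a^p, a palindrome of length 2p+1 ≥ p.
By the pumping lemma, w = xyz with |xy| ≤ p and y is nonempty.
Because |xy| ≤ p and w begins with p copies of a, we have y = a^k with 1 ≤ k ≤ p.
Pump with i = 2: xy^2z = a^{p+k} b a^p. Its reverse is a^p b a^{p+k}, which differs from xy^2z since k ≥ 1. So xy^2z is not a palindrome and xy^2z ∉ L.
This is a contradiction; hence L is not regular.

a^{p+k} b a^p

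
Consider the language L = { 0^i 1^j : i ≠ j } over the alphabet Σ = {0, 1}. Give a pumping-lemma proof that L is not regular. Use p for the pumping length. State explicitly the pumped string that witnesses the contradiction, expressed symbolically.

0^{p+p!} 1^{p+p!}

Assume L is regular; let p be its pumping constant.
Choose w = 0^p 1^{p+p!}. Since p ≠ p+p!, w ∈ L; and |w| ≥ p.
The pumping lemma gives a decomposition w = xyz where |xy| ≤ p and |y| ≥ 1.
Because |xy| ≤ p and w begins with p copies of 0, we have y = 0^k with 1 ≤ k ≤ p.
Since 1 ≤ k ≤ p, k divides p!; set t = 1 + p!/k. Then xy^t z has p + (p!/k)·k = p + p! copies of 0. Now the 0-count equals the 1-count, so i ≠ j fails. So xy^t z = 0^{p+p!} 1^{p+p!} ∉ L.
Contradiction. Therefore L is not regular.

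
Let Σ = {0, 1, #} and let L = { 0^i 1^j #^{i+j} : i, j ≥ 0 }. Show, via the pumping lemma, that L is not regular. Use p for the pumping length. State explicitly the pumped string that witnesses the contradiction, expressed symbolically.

0^{p+k} 1^p #^{2p}

Assume L is regular. Let p be the pumping length given by the pumping lemma.
Take w = 0^p 1^p #^{2p} ∈ L (with i=j=p, i+j=2p), |w| = 4p ≥ p.
By the pumping lemma, w = xyz with |xy| ≤ p and |y| > 0.
Since the first p symbols of w are all 0's and |xy| ≤ p, y lies entirely in the leading 0-block: y = 0^k for some k with 1 ≤ k ≤ p.
Consider xy^2z = 0^{p+k} 1^p #^{2p}. Now the 0- and 1-counts sum to 2p+k, but the #-count is 2p ≠ 2p+k. So xy^2z ∉ L.
This contradicts the pumping lemma, so L is not regular.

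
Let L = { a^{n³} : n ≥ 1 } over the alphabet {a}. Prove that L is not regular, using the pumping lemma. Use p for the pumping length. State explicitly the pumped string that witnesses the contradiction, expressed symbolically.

a^{p³+k}

Assume L is regular; let p be its pumping constant.
Take w = a^{p³} ∈ L with |w| = p³ ≥ p.
By the pumping lemma, w = xyz with |xy| ≤ p and |y| ≥ 1.
Then y = a^k for some k with 1 ≤ k ≤ p.
Pump with i = 2: xy^2z = a^{p³+k}. Since 1 ≤ k ≤ p, p³ < p³+k ≤ p³+p < p³+3p²+3p+1 = (p+1)³, so p³+k is not a perfect cube. So xy^2z ∉ L.
This contradicts the pumping lemma, so L is not regular.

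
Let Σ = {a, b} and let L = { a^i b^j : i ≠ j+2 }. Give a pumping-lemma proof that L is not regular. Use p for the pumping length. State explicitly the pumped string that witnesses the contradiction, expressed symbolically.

Toward a contradiction, assume L is regular with pumping length p.
Choose w = a^p b^{p+p!-2}. Since p ≠ (p+p!-2)+2 = p+p!, w ∈ L; and |w| ≥ p.
Write w = xyz as guaranteed by the lemma, with |xy| ≤ p and |y| ≥ 1.
Because |xy| ≤ p and w begins with p copies of a, we have y = a^k with 1 ≤ k ≤ p.
Since 1 ≤ k ≤ p, k divides p!; set t = 1 + p!/k. Then xy^t z has p + (p!/k)·k = p + p! copies of a. Now the a-count is p+p! and (b-count)+2 = (p+p!-2)+2 = p+p!, so i ≠ j+2 fails. So xy^t z = a^{p+p!} b^{p+p!-2} ∉ L.
This is a contradiction; hence L is not regular.

a^{p+p!} b^{p+p!-2}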